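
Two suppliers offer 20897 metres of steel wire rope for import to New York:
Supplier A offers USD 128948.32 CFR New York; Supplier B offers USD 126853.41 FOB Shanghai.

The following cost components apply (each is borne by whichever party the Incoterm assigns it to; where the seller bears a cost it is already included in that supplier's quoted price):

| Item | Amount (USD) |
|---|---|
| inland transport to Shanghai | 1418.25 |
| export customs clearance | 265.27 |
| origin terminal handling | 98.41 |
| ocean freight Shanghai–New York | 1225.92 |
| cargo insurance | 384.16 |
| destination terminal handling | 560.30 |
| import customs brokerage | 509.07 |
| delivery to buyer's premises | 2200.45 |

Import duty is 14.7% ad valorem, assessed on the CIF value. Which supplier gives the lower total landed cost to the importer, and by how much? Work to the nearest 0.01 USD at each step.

Supplier A (CFR):
CIF value = CFR price + insurance = 128948.32 + 384.16 = 129332.48
Import duty = 129332.48 × 14.7% = 19011.87
Buyer bears (A): 384.16 + 560.30 + 509.07 + 2200.45 = 3653.98
Landed cost (A) = invoice 128948.32 + 3653.98 + duty 19011.87 = 151614.17
Supplier B (FOB):
CIF value = FOB price + freight + insurance = 126853.41 + 1225.92 + 384.16 = 128463.49
Import duty = 128463.49 × 14.7% = 18884.13
Buyer bears (B): 1225.92 + 384.16 + 560.30 + 509.07 + 2200.45 = 4879.90
Landed cost (B) = invoice 126853.41 + 4879.90 + duty 18884.13 = 150617.44
Difference = |151614.17 − 150617.44| = 996.73

Supplier B is cheaper by USD 996.73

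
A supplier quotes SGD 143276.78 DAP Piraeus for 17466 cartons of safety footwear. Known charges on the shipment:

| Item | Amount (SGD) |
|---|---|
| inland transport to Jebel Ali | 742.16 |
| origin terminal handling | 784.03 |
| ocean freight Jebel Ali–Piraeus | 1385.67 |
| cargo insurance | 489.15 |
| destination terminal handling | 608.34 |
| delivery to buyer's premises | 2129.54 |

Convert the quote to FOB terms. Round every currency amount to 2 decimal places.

FOB price: SGD 138664.08

Not relevant to the conversion: inland to port, origin terminal — on the seller under both DAP and FOB; already in the DAP price and stays in the FOB price.
From DAP to FOB, the seller no longer bears: freight, insurance, destination terminal, delivery.
FOB price = 143276.78 − 1385.67 − 489.15 − 608.34 − 2129.54 = 138664.08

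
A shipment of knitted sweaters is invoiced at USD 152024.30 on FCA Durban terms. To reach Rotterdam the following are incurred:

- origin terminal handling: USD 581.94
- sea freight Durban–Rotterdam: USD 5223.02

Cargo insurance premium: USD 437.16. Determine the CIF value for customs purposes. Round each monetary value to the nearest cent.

CIF = FCA price + pre-shipment costs + freight + insurance
CIF = 152024.30 + 581.94 + 5223.02 + 437.16 = 158266.42

CIF value: USD 158266.42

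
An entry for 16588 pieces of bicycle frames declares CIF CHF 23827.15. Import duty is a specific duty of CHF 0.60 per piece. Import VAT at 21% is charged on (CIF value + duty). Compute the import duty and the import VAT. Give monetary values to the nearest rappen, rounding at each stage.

Import duty = 16588 × 0.60 = 9952.80
VAT base = CIF + duty = 23827.15 + 9952.80 = 33779.95
Import VAT = 33779.95 × 21% = 7093.79

Import duty: CHF 9952.80; import VAT: CHF 7093.79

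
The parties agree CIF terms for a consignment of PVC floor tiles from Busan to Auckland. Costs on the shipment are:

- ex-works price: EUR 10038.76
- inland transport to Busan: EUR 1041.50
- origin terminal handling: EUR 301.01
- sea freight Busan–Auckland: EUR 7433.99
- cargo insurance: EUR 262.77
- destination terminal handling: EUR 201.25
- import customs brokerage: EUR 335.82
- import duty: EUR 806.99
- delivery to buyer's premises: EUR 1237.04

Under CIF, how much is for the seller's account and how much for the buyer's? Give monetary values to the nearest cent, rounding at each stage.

Seller: EUR 19078.03; buyer: EUR 2581.10

CIF: the seller pays costs through ocean freight and marine insurance to the destination port.
Seller's account: goods 10038.76 + inland to port 1041.50 + origin terminal 301.01 + freight 7433.99 + insurance 262.77 = 19078.03
Buyer's account: destination terminal 201.25 + brokerage 335.82 + duty 806.99 + delivery 1237.04 = 2581.10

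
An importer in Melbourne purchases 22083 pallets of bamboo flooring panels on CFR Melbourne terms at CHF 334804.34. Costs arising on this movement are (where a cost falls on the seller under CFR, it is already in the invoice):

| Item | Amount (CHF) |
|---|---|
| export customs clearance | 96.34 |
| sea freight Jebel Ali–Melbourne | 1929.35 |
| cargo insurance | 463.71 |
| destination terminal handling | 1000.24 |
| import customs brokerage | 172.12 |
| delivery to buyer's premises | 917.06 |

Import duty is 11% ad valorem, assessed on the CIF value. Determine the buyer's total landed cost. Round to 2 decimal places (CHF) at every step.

CFR: the seller pays costs through ocean freight to the destination port, but not insurance.
Already in the invoice (seller's account under CFR): export clearance, freight — exclude.
CIF value = CFR price + insurance = 334804.34 + 463.71 = 335268.05
Import duty = 335268.05 × 11% = 36879.49
Buyer bears: insurance 463.71 + destination terminal 1000.24 + brokerage 172.12 + delivery 917.06 + duty 36879.49 = 39432.62
Landed cost = invoice 334804.34 + 39432.62 = 374236.96

Total landed cost: CHF 374236.96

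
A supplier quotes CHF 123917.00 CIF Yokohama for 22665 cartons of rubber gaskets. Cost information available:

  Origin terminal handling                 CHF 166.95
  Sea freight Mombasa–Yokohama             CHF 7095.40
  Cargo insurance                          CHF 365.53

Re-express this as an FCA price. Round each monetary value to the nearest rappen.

From CIF to FCA, the seller no longer bears: origin terminal, freight, insurance.
FCA price = 123917.00 − 166.95 − 7095.40 − 365.53 = 116289.12

FCA price: CHF 116289.12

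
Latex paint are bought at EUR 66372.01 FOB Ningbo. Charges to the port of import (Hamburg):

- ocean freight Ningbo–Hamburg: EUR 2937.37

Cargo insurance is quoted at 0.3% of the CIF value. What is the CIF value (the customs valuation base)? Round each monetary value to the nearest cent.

CIF value: EUR 69517.93

Let C be the CIF value. C = FOB price + freight + 0.3% × C
C − 0.3% × C = 66372.01 + 2937.37
0.997 × C = 69309.38
C = 69309.38 / 0.997 = 69517.93
Insurance premium = 0.3% × 69517.93 = 208.55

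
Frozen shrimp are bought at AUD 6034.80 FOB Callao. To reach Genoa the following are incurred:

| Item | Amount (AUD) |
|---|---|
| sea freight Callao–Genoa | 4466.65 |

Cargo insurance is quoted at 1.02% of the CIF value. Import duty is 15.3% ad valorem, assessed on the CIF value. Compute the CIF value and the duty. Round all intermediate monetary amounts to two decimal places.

CIF value: AUD 10609.67; import duty: AUD 1623.28

Let C be the CIF value. C = FOB price + freight + 1.02% × C
C − 1.02% × C = 6034.80 + 4466.65
0.9898 × C = 10501.45
C = 10501.45 / 0.9898 = 10609.67
Insurance premium = 1.02% × 10609.67 = 108.22
Import duty = 10609.67 × 15.3% = 1623.28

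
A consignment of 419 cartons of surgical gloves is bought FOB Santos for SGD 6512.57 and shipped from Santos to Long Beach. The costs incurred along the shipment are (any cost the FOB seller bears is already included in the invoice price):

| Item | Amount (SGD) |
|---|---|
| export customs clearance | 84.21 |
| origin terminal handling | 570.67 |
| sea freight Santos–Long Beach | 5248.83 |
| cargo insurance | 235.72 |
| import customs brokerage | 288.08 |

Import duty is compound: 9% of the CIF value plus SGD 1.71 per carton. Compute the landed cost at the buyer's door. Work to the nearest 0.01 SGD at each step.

Total landed cost: SGD 14081.43

FOB: the seller bears costs until goods are on board at the origin port; the buyer bears freight, insurance and all costs thereafter.
Already in the invoice (seller's account under FOB): export clearance, origin terminal — exclude.
CIF value = FOB price + freight + insurance = 6512.57 + 5248.83 + 235.72 = 11997.12
Ad valorem component: 11997.12 × 9% = 1079.74
Specific component: 419 × 1.71 = 716.49
Import duty = 1079.74 + 716.49 = 1796.23
Buyer bears: freight 5248.83 + insurance 235.72 + brokerage 288.08 + duty 1796.23 = 7568.86
Landed cost = invoice 6512.57 + 7568.86 = 14081.43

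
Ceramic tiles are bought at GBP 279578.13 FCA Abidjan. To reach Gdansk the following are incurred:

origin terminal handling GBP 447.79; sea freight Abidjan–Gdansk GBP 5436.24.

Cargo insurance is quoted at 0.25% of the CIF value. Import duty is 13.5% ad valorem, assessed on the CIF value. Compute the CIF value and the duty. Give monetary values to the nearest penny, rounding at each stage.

Let C be the CIF value. C = FCA price + pre-shipment costs + freight + 0.25% × C
C − 0.25% × C = 279578.13 + 447.79 + 5436.24
0.9975 × C = 285462.16
C = 285462.16 / 0.9975 = 286177.60
Insurance premium = 0.25% × 286177.60 = 715.44
Import duty = 286177.60 × 13.5% = 38633.98

CIF value: GBP 286177.60; import duty: GBP 38633.98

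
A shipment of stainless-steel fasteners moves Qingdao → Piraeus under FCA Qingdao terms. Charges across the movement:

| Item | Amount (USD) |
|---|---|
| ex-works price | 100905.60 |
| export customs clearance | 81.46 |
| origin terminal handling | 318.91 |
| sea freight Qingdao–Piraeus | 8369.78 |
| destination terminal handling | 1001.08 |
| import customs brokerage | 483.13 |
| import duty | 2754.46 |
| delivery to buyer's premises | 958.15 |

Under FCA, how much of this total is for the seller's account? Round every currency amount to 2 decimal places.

FCA: the seller delivers export-cleared goods to the carrier; the buyer bears costs from that point.
Seller's account: goods 100905.60 + export clearance 81.46 = 100987.06
Buyer's account: origin terminal 318.91 + freight 8369.78 + destination terminal 1001.08 + brokerage 483.13 + duty 2754.46 + delivery 958.15 = 13885.51

Seller's account: USD 100987.06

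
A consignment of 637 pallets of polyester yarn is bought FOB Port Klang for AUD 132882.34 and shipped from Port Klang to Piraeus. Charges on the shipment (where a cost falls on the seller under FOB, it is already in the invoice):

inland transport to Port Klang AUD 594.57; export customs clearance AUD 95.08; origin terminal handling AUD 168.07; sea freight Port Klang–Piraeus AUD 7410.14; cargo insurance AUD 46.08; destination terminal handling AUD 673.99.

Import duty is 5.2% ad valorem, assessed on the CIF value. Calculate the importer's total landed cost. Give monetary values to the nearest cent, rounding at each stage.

FOB: the seller bears costs until goods are on board at the origin port; the buyer bears freight, insurance and all costs thereafter.
Already in the invoice (seller's account under FOB): inland to port, export clearance, origin terminal — exclude.
CIF value = FOB price + freight + insurance = 132882.34 + 7410.14 + 46.08 = 140338.56
Import duty = 140338.56 × 5.2% = 7297.61
Buyer bears: freight 7410.14 + insurance 46.08 + destination terminal 673.99 + duty 7297.61 = 15427.82
Landed cost = invoice 132882.34 + 15427.82 = 148310.16

Total landed cost: AUD 148310.16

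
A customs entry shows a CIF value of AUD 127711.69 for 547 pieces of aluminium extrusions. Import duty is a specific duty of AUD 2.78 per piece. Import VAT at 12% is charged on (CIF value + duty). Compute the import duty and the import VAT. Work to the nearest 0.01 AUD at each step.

Import duty: AUD 1520.66; import VAT: AUD 15507.88

Import duty = 547 × 2.78 = 1520.66
VAT base = CIF + duty = 127711.69 + 1520.66 = 129232.35
Import VAT = 129232.35 × 12% = 15507.88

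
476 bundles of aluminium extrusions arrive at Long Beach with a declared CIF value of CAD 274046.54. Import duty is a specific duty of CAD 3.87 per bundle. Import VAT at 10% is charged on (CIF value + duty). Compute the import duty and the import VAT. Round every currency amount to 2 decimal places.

Import duty = 476 × 3.87 = 1842.12
VAT base = CIF + duty = 274046.54 + 1842.12 = 275888.66
Import VAT = 275888.66 × 10% = 27588.87

Import duty: CAD 1842.12; import VAT: CAD 27588.87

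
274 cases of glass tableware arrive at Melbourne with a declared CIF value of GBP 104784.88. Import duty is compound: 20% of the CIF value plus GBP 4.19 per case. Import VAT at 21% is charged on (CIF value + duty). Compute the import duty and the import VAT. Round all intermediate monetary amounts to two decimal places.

Import duty: GBP 22105.04; import VAT: GBP 26646.88

Ad valorem component: 104784.88 × 20% = 20956.98
Specific component: 274 × 4.19 = 1148.06
Import duty = 20956.98 + 1148.06 = 22105.04
VAT base = CIF + duty = 104784.88 + 22105.04 = 126889.92
Import VAT = 126889.92 × 21% = 26646.88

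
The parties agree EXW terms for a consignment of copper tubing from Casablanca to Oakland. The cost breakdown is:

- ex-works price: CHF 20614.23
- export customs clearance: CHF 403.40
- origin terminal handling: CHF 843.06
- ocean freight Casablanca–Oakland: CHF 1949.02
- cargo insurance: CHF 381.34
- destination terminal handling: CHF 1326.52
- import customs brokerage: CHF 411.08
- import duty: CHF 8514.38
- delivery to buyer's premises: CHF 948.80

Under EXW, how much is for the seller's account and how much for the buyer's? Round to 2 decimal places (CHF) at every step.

EXW: the seller makes goods available at their premises; the buyer bears all onward costs.
Seller's account: goods 20614.23 = 20614.23
Buyer's account: export clearance 403.40 + origin terminal 843.06 + freight 1949.02 + insurance 381.34 + destination terminal 1326.52 + brokerage 411.08 + duty 8514.38 + delivery 948.80 = 14777.60

Seller: CHF 20614.23; buyer: CHF 14777.60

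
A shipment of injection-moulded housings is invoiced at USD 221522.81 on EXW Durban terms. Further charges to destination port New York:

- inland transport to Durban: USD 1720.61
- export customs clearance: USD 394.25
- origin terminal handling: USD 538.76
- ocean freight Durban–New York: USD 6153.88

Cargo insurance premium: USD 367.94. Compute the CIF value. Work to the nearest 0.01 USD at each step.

CIF = EXW price + pre-shipment costs + freight + insurance
CIF = 221522.81 + 1720.61 + 394.25 + 538.76 + 6153.88 + 367.94 = 230698.25

CIF value: USD 230698.25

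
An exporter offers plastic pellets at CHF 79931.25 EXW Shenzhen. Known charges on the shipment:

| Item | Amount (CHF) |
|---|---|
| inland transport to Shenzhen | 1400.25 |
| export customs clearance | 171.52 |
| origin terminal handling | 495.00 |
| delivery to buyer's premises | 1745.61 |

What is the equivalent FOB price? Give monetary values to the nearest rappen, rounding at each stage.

FOB price: CHF 81998.02

Not relevant to the conversion: delivery — on the buyer under both terms; not part of either seller's price.
From EXW to FOB, the seller additionally bears: inland to port, export clearance, origin terminal.
FOB price = 79931.25 + 1400.25 + 171.52 + 495.00 = 81998.02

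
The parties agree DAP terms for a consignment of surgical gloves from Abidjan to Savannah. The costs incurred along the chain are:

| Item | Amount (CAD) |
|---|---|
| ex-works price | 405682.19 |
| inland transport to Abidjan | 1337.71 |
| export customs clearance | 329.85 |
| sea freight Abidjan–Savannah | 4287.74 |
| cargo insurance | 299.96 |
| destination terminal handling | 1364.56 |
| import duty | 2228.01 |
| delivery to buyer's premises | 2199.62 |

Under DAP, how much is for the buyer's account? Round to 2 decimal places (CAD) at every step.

Buyer's account: CAD 2228.01

DAP: the seller bears all costs to the named destination except import duty and clearance.
Seller's account: goods 405682.19 + inland to port 1337.71 + export clearance 329.85 + freight 4287.74 + insurance 299.96 + destination terminal 1364.56 + delivery 2199.62 = 415501.63
Buyer's account: duty 2228.01 = 2228.01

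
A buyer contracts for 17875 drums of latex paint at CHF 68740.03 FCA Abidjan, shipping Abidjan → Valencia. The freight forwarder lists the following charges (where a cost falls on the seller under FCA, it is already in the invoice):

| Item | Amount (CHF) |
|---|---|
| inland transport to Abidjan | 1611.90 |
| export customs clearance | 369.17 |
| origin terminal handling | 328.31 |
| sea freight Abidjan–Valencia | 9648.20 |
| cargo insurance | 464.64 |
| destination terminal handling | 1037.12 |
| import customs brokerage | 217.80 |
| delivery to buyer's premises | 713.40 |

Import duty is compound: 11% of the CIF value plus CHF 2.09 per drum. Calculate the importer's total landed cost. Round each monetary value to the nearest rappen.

Total landed cost: CHF 127218.18

FCA: the seller delivers export-cleared goods to the carrier; the buyer bears costs from that point.
Already in the invoice (seller's account under FCA): inland to port, export clearance — exclude.
CIF value = FCA price + origin terminal + freight + insurance = 68740.03 + 328.31 + 9648.20 + 464.64 = 79181.18
Ad valorem component: 79181.18 × 11% = 8709.93
Specific component: 17875 × 2.09 = 37358.75
Import duty = 8709.93 + 37358.75 = 46068.68
Buyer bears: origin terminal 328.31 + freight 9648.20 + insurance 464.64 + destination terminal 1037.12 + brokerage 217.80 + delivery 713.40 + duty 46068.68 = 58478.15
Landed cost = invoice 68740.03 + 58478.15 = 127218.18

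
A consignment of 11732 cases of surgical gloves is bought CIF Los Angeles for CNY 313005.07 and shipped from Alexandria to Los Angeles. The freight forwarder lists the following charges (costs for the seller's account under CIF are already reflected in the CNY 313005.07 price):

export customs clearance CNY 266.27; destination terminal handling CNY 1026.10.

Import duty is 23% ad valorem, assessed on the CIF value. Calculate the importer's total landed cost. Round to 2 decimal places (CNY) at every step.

CIF: the seller pays costs through ocean freight and marine insurance to the destination port.
Already in the invoice (seller's account under CIF): export clearance — exclude.
The CIF price already equals the CIF value: 313005.07
Import duty = 313005.07 × 23% = 71991.17
Buyer bears: destination terminal 1026.10 + duty 71991.17 = 73017.27
Landed cost = invoice 313005.07 + 73017.27 = 386022.34

Total landed cost: CNY 386022.34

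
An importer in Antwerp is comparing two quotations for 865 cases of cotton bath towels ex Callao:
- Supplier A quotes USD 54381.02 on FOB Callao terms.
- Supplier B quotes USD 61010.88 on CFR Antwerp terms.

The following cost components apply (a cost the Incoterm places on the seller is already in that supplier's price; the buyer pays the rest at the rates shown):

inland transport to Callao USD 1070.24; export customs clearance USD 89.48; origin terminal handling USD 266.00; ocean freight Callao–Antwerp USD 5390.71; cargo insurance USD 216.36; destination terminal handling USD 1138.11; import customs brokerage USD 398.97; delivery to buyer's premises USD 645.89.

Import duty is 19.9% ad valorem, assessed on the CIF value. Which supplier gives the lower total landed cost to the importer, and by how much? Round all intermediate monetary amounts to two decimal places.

Supplier A is cheaper by USD 1485.74

Supplier A (FOB):
CIF value = FOB price + freight + insurance = 54381.02 + 5390.71 + 216.36 = 59988.09
Import duty = 59988.09 × 19.9% = 11937.63
Buyer bears (A): 5390.71 + 216.36 + 1138.11 + 398.97 + 645.89 = 7790.04
Landed cost (A) = invoice 54381.02 + 7790.04 + duty 11937.63 = 74108.69
Supplier B (CFR):
CIF value = CFR price + insurance = 61010.88 + 216.36 = 61227.24
Import duty = 61227.24 × 19.9% = 12184.22
Buyer bears (B): 216.36 + 1138.11 + 398.97 + 645.89 = 2399.33
Landed cost (B) = invoice 61010.88 + 2399.33 + duty 12184.22 = 75594.43
Difference = |74108.69 − 75594.43| = 1485.74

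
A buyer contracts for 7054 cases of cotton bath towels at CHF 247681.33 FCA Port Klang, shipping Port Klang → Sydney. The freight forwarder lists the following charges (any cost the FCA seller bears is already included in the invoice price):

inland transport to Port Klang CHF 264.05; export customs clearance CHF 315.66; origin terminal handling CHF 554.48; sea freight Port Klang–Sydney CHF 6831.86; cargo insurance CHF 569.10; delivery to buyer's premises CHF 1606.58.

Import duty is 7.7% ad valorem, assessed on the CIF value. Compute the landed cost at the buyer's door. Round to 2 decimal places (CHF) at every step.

Total landed cost: CHF 276927.38

FCA: the seller delivers export-cleared goods to the carrier; the buyer bears costs from that point.
Already in the invoice (seller's account under FCA): inland to port, export clearance — exclude.
CIF value = FCA price + origin terminal + freight + insurance = 247681.33 + 554.48 + 6831.86 + 569.10 = 255636.77
Import duty = 255636.77 × 7.7% = 19684.03
Buyer bears: origin terminal 554.48 + freight 6831.86 + insurance 569.10 + delivery 1606.58 + duty 19684.03 = 29246.05
Landed cost = invoice 247681.33 + 29246.05 = 276927.38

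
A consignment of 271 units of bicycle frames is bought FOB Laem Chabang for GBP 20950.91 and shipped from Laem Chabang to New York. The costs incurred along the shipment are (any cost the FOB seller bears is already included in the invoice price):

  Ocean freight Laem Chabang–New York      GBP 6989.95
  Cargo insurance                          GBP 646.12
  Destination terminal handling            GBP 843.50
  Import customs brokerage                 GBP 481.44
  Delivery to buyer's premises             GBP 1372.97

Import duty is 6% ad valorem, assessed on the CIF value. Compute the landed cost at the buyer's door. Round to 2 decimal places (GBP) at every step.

Total landed cost: GBP 33000.11

FOB: the seller bears costs until goods are on board at the origin port; the buyer bears freight, insurance and all costs thereafter.
CIF value = FOB price + freight + insurance = 20950.91 + 6989.95 + 646.12 = 28586.98
Import duty = 28586.98 × 6% = 1715.22
Buyer bears: freight 6989.95 + insurance 646.12 + destination terminal 843.50 + brokerage 481.44 + delivery 1372.97 + duty 1715.22 = 12049.20
Landed cost = invoice 20950.91 + 12049.20 = 33000.11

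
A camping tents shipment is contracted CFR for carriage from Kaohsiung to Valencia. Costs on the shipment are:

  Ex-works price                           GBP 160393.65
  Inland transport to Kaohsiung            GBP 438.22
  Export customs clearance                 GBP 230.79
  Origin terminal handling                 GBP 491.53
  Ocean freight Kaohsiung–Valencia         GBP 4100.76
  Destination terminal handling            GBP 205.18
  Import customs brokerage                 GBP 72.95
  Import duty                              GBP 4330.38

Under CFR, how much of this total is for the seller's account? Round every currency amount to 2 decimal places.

Seller's account: GBP 165654.95

CFR: the seller pays costs through ocean freight to the destination port, but not insurance.
Seller's account: goods 160393.65 + inland to port 438.22 + export clearance 230.79 + origin terminal 491.53 + freight 4100.76 = 165654.95
Buyer's account: destination terminal 205.18 + brokerage 72.95 + duty 4330.38 = 4608.51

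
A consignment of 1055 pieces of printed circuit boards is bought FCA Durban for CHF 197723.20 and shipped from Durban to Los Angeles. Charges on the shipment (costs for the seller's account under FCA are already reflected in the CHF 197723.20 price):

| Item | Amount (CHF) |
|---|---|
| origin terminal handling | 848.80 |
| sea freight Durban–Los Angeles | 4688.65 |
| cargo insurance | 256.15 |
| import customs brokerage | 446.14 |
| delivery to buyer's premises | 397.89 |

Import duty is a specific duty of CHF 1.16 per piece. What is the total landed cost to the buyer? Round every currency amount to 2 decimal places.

Total landed cost: CHF 205584.63

FCA: the seller delivers export-cleared goods to the carrier; the buyer bears costs from that point.
CIF value = FCA price + origin terminal + freight + insurance = 197723.20 + 848.80 + 4688.65 + 256.15 = 203516.80
Import duty = 1055 × 1.16 = 1223.80
Buyer bears: origin terminal 848.80 + freight 4688.65 + insurance 256.15 + brokerage 446.14 + delivery 397.89 + duty 1223.80 = 7861.43
Landed cost = invoice 197723.20 + 7861.43 = 205584.63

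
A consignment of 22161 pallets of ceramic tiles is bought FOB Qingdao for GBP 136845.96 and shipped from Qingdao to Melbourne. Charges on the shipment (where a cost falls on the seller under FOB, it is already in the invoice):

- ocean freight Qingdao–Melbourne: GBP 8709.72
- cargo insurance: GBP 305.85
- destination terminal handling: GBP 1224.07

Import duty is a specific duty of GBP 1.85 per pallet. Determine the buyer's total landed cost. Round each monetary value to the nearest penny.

FOB: the seller bears costs until goods are on board at the origin port; the buyer bears freight, insurance and all costs thereafter.
CIF value = FOB price + freight + insurance = 136845.96 + 8709.72 + 305.85 = 145861.53
Import duty = 22161 × 1.85 = 40997.85
Buyer bears: freight 8709.72 + insurance 305.85 + destination terminal 1224.07 + duty 40997.85 = 51237.49
Landed cost = invoice 136845.96 + 51237.49 = 188083.45

Total landed cost: GBP 188083.45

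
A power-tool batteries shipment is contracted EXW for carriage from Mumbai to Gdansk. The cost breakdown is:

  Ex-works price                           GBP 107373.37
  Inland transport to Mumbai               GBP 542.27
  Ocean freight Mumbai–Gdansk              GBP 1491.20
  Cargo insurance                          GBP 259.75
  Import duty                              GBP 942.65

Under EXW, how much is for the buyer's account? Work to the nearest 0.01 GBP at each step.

EXW: the seller makes goods available at their premises; the buyer bears all onward costs.
Seller's account: goods 107373.37 = 107373.37
Buyer's account: inland to port 542.27 + freight 1491.20 + insurance 259.75 + duty 942.65 = 3235.87

Buyer's account: GBP 3235.87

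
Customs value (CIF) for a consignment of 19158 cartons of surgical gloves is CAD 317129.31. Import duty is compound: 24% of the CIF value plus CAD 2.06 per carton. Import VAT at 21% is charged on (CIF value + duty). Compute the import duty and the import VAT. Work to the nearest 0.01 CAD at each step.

Import duty: CAD 115576.51; import VAT: CAD 90868.22

Ad valorem component: 317129.31 × 24% = 76111.03
Specific component: 19158 × 2.06 = 39465.48
Import duty = 76111.03 + 39465.48 = 115576.51
VAT base = CIF + duty = 317129.31 + 115576.51 = 432705.82
Import VAT = 432705.82 × 21% = 90868.22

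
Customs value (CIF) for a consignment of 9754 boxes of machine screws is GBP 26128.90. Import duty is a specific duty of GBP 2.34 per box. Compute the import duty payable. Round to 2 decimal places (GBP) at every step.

Import duty: GBP 22824.36

Import duty = 9754 × 2.34 = 22824.36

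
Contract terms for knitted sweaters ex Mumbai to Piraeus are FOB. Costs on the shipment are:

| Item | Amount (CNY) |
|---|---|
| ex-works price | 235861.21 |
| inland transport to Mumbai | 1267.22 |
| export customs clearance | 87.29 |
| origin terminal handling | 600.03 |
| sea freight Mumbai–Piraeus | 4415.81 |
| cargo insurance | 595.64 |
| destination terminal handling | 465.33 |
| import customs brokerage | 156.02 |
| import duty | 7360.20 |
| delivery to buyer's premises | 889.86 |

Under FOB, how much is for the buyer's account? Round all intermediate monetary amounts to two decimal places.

FOB: the seller bears costs until goods are on board at the origin port; the buyer bears freight, insurance and all costs thereafter.
Seller's account: goods 235861.21 + inland to port 1267.22 + export clearance 87.29 + origin terminal 600.03 = 237815.75
Buyer's account: freight 4415.81 + insurance 595.64 + destination terminal 465.33 + brokerage 156.02 + duty 7360.20 + delivery 889.86 = 13882.86

Buyer's account: CNY 13882.86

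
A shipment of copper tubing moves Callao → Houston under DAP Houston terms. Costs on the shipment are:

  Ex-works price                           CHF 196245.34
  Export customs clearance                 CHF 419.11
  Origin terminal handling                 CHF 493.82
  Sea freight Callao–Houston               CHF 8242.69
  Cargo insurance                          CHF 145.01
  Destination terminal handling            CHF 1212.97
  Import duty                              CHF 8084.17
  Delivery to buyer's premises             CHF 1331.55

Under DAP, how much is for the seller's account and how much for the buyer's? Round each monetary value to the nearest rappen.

Seller: CHF 208090.49; buyer: CHF 8084.17

DAP: the seller bears all costs to the named destination except import duty and clearance.
Seller's account: goods 196245.34 + export clearance 419.11 + origin terminal 493.82 + freight 8242.69 + insurance 145.01 + destination terminal 1212.97 + delivery 1331.55 = 208090.49
Buyer's account: duty 8084.17 = 8084.17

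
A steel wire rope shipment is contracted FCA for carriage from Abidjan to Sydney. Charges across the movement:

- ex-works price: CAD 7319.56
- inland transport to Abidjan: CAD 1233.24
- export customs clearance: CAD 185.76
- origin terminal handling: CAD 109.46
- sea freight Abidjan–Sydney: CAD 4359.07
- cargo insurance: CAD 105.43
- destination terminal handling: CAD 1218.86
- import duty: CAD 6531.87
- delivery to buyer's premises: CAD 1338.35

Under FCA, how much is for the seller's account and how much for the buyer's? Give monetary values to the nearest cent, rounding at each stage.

Seller: CAD 8738.56; buyer: CAD 13663.04

FCA: the seller delivers export-cleared goods to the carrier; the buyer bears costs from that point.
Seller's account: goods 7319.56 + inland to port 1233.24 + export clearance 185.76 = 8738.56
Buyer's account: origin terminal 109.46 + freight 4359.07 + insurance 105.43 + destination terminal 1218.86 + duty 6531.87 + delivery 1338.35 = 13663.04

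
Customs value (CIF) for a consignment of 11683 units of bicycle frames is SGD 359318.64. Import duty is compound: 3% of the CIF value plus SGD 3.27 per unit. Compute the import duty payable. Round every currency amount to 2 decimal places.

Ad valorem component: 359318.64 × 3% = 10779.56
Specific component: 11683 × 3.27 = 38203.41
Import duty = 10779.56 + 38203.41 = 48982.97

Import duty: SGD 48982.97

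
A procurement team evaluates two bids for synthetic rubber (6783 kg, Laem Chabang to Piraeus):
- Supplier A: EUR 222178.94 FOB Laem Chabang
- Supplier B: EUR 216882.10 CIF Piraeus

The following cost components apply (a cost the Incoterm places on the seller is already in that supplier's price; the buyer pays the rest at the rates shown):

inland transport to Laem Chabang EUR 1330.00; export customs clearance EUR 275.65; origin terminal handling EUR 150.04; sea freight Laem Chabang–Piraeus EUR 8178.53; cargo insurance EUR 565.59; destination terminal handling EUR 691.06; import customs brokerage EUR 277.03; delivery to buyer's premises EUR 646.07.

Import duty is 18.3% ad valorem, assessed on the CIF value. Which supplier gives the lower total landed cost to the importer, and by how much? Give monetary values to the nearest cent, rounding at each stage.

Supplier B is cheaper by EUR 16610.46

Supplier A (FOB):
CIF value = FOB price + freight + insurance = 222178.94 + 8178.53 + 565.59 = 230923.06
Import duty = 230923.06 × 18.3% = 42258.92
Buyer bears (A): 8178.53 + 565.59 + 691.06 + 277.03 + 646.07 = 10358.28
Landed cost (A) = invoice 222178.94 + 10358.28 + duty 42258.92 = 274796.14
Supplier B (CIF):
The CIF price already equals the CIF value: 216882.10
Import duty = 216882.10 × 18.3% = 39689.42
Buyer bears (B): 691.06 + 277.03 + 646.07 = 1614.16
Landed cost (B) = invoice 216882.10 + 1614.16 + duty 39689.42 = 258185.68
Difference = |274796.14 − 258185.68| = 16610.46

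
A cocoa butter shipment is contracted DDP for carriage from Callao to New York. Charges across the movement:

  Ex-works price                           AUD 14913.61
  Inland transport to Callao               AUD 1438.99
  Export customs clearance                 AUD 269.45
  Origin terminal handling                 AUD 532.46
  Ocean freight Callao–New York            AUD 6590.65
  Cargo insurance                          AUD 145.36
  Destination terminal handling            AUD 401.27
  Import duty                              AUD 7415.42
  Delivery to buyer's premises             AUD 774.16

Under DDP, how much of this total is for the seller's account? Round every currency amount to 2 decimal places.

Seller's account: AUD 32481.37

DDP: the seller bears all costs including import duty.
Seller's account: goods 14913.61 + inland to port 1438.99 + export clearance 269.45 + origin terminal 532.46 + freight 6590.65 + insurance 145.36 + destination terminal 401.27 + duty 7415.42 + delivery 774.16 = 32481.37
Buyer's account: 0.00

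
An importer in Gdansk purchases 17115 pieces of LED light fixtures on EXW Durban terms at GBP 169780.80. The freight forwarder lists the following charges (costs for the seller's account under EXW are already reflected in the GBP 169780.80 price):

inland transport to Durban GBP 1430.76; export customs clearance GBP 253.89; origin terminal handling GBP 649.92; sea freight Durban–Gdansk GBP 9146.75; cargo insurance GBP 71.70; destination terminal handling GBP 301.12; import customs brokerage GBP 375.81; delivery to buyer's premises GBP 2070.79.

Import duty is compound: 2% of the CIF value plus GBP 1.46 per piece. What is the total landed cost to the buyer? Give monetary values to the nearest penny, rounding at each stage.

Total landed cost: GBP 212696.12

EXW: the seller makes goods available at their premises; the buyer bears all onward costs.
CIF value = EXW price + inland to port + export clearance + origin terminal + freight + insurance = 169780.80 + 1430.76 + 253.89 + 649.92 + 9146.75 + 71.70 = 181333.82
Ad valorem component: 181333.82 × 2% = 3626.68
Specific component: 17115 × 1.46 = 24987.90
Import duty = 3626.68 + 24987.90 = 28614.58
Buyer bears: inland to port 1430.76 + export clearance 253.89 + origin terminal 649.92 + freight 9146.75 + insurance 71.70 + destination terminal 301.12 + brokerage 375.81 + delivery 2070.79 + duty 28614.58 = 42915.32
Landed cost = invoice 169780.80 + 42915.32 = 212696.12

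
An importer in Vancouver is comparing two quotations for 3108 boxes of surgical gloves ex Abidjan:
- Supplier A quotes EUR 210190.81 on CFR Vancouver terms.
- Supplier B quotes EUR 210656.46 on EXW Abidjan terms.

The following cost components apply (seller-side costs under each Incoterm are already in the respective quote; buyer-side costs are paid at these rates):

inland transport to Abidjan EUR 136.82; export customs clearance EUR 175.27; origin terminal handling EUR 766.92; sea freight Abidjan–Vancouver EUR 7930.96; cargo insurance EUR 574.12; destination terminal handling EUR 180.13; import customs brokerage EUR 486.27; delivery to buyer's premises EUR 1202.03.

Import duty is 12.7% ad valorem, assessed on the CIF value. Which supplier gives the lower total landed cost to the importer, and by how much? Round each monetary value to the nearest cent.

Supplier A (CFR):
CIF value = CFR price + insurance = 210190.81 + 574.12 = 210764.93
Import duty = 210764.93 × 12.7% = 26767.15
Buyer bears (A): 574.12 + 180.13 + 486.27 + 1202.03 = 2442.55
Landed cost (A) = invoice 210190.81 + 2442.55 + duty 26767.15 = 239400.51
Supplier B (EXW):
CIF value = EXW price + inland to port + export clearance + origin terminal + freight + insurance = 210656.46 + 136.82 + 175.27 + 766.92 + 7930.96 + 574.12 = 220240.55
Import duty = 220240.55 × 12.7% = 27970.55
Buyer bears (B): 136.82 + 175.27 + 766.92 + 7930.96 + 574.12 + 180.13 + 486.27 + 1202.03 = 11452.52
Landed cost (B) = invoice 210656.46 + 11452.52 + duty 27970.55 = 250079.53
Difference = |239400.51 − 250079.53| = 10679.02

Supplier A is cheaper by EUR 10679.02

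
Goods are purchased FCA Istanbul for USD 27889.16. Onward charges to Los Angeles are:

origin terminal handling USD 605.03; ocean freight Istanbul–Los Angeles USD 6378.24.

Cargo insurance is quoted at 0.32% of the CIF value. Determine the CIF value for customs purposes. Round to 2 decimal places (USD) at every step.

Let C be the CIF value. C = FCA price + pre-shipment costs + freight + 0.32% × C
C − 0.32% × C = 27889.16 + 605.03 + 6378.24
0.9968 × C = 34872.43
C = 34872.43 / 0.9968 = 34984.38
Insurance premium = 0.32% × 34984.38 = 111.95

CIF value: USD 34984.38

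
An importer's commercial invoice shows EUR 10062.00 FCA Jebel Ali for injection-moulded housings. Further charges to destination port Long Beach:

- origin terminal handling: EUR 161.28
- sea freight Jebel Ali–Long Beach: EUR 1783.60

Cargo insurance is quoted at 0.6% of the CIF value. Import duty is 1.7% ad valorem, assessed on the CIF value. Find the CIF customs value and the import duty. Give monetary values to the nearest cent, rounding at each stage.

Let C be the CIF value. C = FCA price + pre-shipment costs + freight + 0.6% × C
C − 0.6% × C = 10062.00 + 161.28 + 1783.60
0.994 × C = 12006.88
C = 12006.88 / 0.994 = 12079.36
Insurance premium = 0.6% × 12079.36 = 72.48
Import duty = 12079.36 × 1.7% = 205.35

CIF value: EUR 12079.36; import duty: EUR 205.35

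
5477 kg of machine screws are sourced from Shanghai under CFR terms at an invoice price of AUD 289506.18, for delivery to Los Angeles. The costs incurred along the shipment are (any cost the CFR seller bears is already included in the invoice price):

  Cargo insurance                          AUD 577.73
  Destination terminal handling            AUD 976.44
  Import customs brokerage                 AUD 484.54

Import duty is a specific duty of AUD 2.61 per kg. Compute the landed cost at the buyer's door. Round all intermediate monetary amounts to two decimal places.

CFR: the seller pays costs through ocean freight to the destination port, but not insurance.
CIF value = CFR price + insurance = 289506.18 + 577.73 = 290083.91
Import duty = 5477 × 2.61 = 14294.97
Buyer bears: insurance 577.73 + destination terminal 976.44 + brokerage 484.54 + duty 14294.97 = 16333.68
Landed cost = invoice 289506.18 + 16333.68 = 305839.86

Total landed cost: AUD 305839.86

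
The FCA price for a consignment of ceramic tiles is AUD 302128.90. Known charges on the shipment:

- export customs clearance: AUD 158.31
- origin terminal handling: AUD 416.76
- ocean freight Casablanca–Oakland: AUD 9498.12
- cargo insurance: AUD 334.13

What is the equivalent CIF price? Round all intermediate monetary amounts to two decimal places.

CIF price: AUD 312377.91

Not relevant to the conversion: export clearance — on the seller under both FCA and CIF; already in the FCA price and stays in the CIF price.
From FCA to CIF, the seller additionally bears: origin terminal, freight, insurance.
CIF price = 302128.90 + 416.76 + 9498.12 + 334.13 = 312377.91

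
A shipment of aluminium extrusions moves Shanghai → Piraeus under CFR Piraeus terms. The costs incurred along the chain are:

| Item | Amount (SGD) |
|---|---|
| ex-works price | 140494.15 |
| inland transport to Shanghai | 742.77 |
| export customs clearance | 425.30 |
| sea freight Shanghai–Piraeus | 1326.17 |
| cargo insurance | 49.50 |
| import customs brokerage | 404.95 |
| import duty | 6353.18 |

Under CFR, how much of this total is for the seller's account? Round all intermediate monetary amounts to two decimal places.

Seller's account: SGD 142988.39

CFR: the seller pays costs through ocean freight to the destination port, but not insurance.
Seller's account: goods 140494.15 + inland to port 742.77 + export clearance 425.30 + freight 1326.17 = 142988.39
Buyer's account: insurance 49.50 + brokerage 404.95 + duty 6353.18 = 6807.63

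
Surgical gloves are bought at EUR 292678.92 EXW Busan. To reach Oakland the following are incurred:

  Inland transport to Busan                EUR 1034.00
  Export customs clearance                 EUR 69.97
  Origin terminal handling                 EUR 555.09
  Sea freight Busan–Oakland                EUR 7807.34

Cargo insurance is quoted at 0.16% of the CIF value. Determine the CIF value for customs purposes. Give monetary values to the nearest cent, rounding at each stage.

CIF value: EUR 302629.53

Let C be the CIF value. C = EXW price + pre-shipment costs + freight + 0.16% × C
C − 0.16% × C = 292678.92 + 1034.00 + 69.97 + 555.09 + 7807.34
0.9984 × C = 302145.32
C = 302145.32 / 0.9984 = 302629.53
Insurance premium = 0.16% × 302629.53 = 484.21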